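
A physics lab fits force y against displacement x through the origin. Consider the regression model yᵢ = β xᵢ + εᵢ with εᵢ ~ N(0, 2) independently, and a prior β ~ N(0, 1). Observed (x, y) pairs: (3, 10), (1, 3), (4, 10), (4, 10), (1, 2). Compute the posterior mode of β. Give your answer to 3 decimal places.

β̂_MAP = 2.556

log p(β | y) = −Σ(yᵢ − βxᵢ)²/(2·2) − β²/(2·1) + const.
Setting the derivative to zero: Σxᵢ(yᵢ − βxᵢ)/2 − β/1 = 0, so β = Σxᵢyᵢ / (Σxᵢ² + σ²/τ²).
Σxᵢyᵢ = 3·10 + 1·3 + 4·10 + 4·10 + 1·2 = 115; Σxᵢ² = 43; σ²/τ² = 2.
β̂_MAP = 115 / (43 + 2) = 115/45 ≈ 2.556.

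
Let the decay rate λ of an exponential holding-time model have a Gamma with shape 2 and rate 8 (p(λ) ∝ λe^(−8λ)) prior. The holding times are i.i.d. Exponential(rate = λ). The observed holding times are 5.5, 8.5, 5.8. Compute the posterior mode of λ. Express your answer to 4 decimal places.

The Exponential(rate=λ) likelihood is ∝ λ^n e^(−λΣtᵢ). Here n = 3 and Σtᵢ = 5.5 + 8.5 + 5.8 = 19.8.
Posterior ∝ λe^(−8λ) · λ^3e^(−19.8λ) = λ^4e^(−27.8λ), i.e. Gamma(5, 27.8).
Mode = (a−1)/b = 4/27.8 ≈ 0.1439.

λ̂_MAP = 0.1439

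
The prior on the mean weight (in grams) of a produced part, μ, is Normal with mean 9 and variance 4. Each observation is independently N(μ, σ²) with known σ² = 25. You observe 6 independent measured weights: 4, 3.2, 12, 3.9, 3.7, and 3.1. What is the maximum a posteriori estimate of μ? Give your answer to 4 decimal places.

μ̂_MAP = 7.0327

n = 6; x̄ = (4 + 3.2 + 12 + 3.9 + 3.7 + 3.1)/6 = 29.9/6 = 299/60 ≈ 4.9833.
For a Normal prior and Normal likelihood with known variance, the posterior is Normal; its mode equals its mean, the precision-weighted average.
Prior precision 1/σ₀² = 1/4 = 0.25; data precision n/σ² = 6/25 = 0.24.
μ̂ = (0.25·9 + 0.24·(299/60)) / (0.25 + 0.24) = 3.446/0.49 = 1723/245 ≈ 7.0327.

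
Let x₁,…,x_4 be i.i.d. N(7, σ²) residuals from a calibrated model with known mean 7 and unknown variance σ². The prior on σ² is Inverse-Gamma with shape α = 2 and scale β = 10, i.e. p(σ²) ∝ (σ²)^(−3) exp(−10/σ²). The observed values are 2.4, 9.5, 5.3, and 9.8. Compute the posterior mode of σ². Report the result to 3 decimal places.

Sum of squared deviations about the known mean: SS = (2.4−7)² + (9.5−7)² + (5.3−7)² + (9.8−7)² = 38.14.
The Normal likelihood contributes (σ²)^(−n/2) exp(−SS/(2σ²)), so the posterior is Inverse-Gamma(α + n/2, β + SS/2) = Inverse-Gamma(4, 29.07).
The mode of Inverse-Gamma(a, b) is b/(a+1) = 29.07/5 ≈ 5.814.

σ̂²_MAP = 5.814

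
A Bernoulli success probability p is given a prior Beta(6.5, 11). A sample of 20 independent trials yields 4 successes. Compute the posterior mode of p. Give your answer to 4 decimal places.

Prior: Beta(6.5, 11).
Data: 4 successes in 20 trials. The binomial likelihood contributes p^4(1−p)^16, so the posterior is Beta(6.5+4, 11+16) = Beta(10.5, 27).
For Beta(a, b) with a, b > 1 the mode is (a−1)/(a+b−2) = 9.5/35.5 ≈ 0.2676.

p̂_MAP = 0.2676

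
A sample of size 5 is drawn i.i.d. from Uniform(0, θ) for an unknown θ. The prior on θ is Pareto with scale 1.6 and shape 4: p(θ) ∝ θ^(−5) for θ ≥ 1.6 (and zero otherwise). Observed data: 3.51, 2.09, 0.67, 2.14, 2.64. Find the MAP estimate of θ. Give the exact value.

The Uniform(0, θ) likelihood is θ^(−n) for θ ≥ max(xᵢ), zero otherwise. Here max(xᵢ) = 3.51.
Posterior ∝ θ^(−5) · θ^(−5) = θ^(−10) on θ ≥ max(1.6, 3.51) = 3.51.
This density is strictly decreasing in θ, so the posterior mode lies at the lower boundary of the support.

θ̂_MAP = 3.51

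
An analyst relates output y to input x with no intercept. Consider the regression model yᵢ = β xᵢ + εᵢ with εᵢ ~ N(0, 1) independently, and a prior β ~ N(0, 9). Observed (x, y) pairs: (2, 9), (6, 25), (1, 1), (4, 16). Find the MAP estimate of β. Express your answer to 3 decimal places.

log p(β | y) = −Σ(yᵢ − βxᵢ)²/(2·1) − β²/(2·9) + const.
Setting the derivative to zero: Σxᵢ(yᵢ − βxᵢ)/1 − β/9 = 0, so β = Σxᵢyᵢ / (Σxᵢ² + σ²/τ²).
Σxᵢyᵢ = 2·9 + 6·25 + 1·1 + 4·16 = 233; Σxᵢ² = 57; σ²/τ² = 1/9.
β̂_MAP = 233 / (57 + 1/9) = 233/(514/9) = 2097/514 ≈ 4.080.

β̂_MAP = 4.080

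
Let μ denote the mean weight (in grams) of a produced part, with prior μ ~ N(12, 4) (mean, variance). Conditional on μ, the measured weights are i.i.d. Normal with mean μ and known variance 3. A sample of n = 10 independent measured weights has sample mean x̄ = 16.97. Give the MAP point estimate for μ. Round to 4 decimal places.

μ̂_MAP = 16.6233

n = 10, x̄ = 16.97.
For a Normal prior and Normal likelihood with known variance, the posterior is Normal; its mode equals its mean, the precision-weighted average.
Prior precision 1/σ₀² = 1/4 = 0.25; data precision n/σ² = 10/3.
μ̂ = (0.25·12 + (10/3)·16.97) / (0.25 + 10/3) = (1787/30)/(43/12) = 3574/215 ≈ 16.6233.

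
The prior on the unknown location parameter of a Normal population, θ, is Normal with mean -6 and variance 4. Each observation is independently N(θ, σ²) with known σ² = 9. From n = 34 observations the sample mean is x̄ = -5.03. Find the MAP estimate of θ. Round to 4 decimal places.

n = 34, x̄ = -5.03.
For a Normal prior and Normal likelihood with known variance, the posterior is Normal; its mode equals its mean, the precision-weighted average.
Prior precision 1/σ₀² = 1/4 = 0.25; data precision n/σ² = 34/9.
θ̂ = (0.25·(-6) + (34/9)·(-5.03)) / (0.25 + 34/9) = (-4613/225)/(145/36) = -18452/3625 ≈ -5.0902.

θ̂_MAP = -5.0902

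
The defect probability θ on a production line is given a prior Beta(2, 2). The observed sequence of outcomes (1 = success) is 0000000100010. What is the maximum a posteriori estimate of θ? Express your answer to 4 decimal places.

Prior: Beta(2, 2).
Data: 2 successes in 13 trials (from the sequence). The binomial likelihood contributes θ^2(1−θ)^11, so the posterior is Beta(2+2, 2+11) = Beta(4, 13).
For Beta(a, b) with a, b > 1 the mode is (a−1)/(a+b−2) = 3/15 ≈ 0.2000.

θ̂_MAP = 0.2000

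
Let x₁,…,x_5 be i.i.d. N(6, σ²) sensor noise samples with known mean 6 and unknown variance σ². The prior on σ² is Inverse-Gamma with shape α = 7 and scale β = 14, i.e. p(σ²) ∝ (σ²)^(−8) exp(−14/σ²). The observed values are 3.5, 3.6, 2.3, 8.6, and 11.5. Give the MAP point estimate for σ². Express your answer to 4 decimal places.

Sum of squared deviations about the known mean: SS = (3.5−6)² + (3.6−6)² + (2.3−6)² + (8.6−6)² + (11.5−6)² = 62.71.
The Normal likelihood contributes (σ²)^(−n/2) exp(−SS/(2σ²)), so the posterior is Inverse-Gamma(α + n/2, β + SS/2) = Inverse-Gamma(9.5, 45.355).
The mode of Inverse-Gamma(a, b) is b/(a+1) = 45.355/10.5 ≈ 4.3195.

σ̂²_MAP = 4.3195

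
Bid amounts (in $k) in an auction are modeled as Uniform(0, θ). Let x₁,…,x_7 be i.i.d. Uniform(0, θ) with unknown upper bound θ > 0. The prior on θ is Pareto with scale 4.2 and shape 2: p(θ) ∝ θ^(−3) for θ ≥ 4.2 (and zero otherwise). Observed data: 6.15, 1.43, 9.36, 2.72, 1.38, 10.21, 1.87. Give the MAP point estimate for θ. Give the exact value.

The Uniform(0, θ) likelihood is θ^(−n) for θ ≥ max(xᵢ), zero otherwise. Here max(xᵢ) = 10.21.
Posterior ∝ θ^(−3) · θ^(−7) = θ^(−10) on θ ≥ max(4.2, 10.21) = 10.21.
This density is strictly decreasing in θ, so the posterior mode lies at the lower boundary of the support.

θ̂_MAP = 10.21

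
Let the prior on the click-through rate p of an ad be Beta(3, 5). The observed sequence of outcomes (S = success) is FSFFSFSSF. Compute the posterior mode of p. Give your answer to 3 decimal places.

Prior: Beta(3, 5).
Data: 4 successes in 9 trials (from the sequence). The binomial likelihood contributes p^4(1−p)^5, so the posterior is Beta(3+4, 5+5) = Beta(7, 10).
For Beta(a, b) with a, b > 1 the mode is (a−1)/(a+b−2) = 6/15 ≈ 0.400.

p̂_MAP = 0.400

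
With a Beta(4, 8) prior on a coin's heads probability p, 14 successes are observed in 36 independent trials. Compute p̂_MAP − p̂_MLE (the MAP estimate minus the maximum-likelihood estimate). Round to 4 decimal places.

Posterior is Beta(18, 30); MAP = (18−1)/(48−2) = 17/46 ≈ 0.36957.
MLE ignores the prior: p̂_MLE = k/n = 14/36 ≈ 0.38889.
Difference = 17/46 − 14/36 = -4/207 ≈ -0.0193.

MAP − MLE = -0.0193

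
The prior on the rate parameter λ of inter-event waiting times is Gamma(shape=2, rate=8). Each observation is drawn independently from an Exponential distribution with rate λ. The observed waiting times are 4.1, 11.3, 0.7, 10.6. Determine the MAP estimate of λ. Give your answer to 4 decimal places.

λ̂_MAP = 0.1441

The Exponential(rate=λ) likelihood is ∝ λ^n e^(−λΣtᵢ). Here n = 4 and Σtᵢ = 4.1 + 11.3 + 0.7 + 10.6 = 26.7.
Posterior ∝ λe^(−8λ) · λ^4e^(−26.7λ) = λ^5e^(−34.7λ), i.e. Gamma(6, 34.7).
Mode = (a−1)/b = 5/34.7 ≈ 0.1441.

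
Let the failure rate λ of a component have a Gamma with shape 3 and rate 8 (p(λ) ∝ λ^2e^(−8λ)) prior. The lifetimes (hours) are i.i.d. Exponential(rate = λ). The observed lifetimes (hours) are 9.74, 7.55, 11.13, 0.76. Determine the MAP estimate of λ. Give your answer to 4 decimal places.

The Exponential(rate=λ) likelihood is ∝ λ^n e^(−λΣtᵢ). Here n = 4 and Σtᵢ = 9.74 + 7.55 + 11.13 + 0.76 = 29.18.
Posterior ∝ λ^2e^(−8λ) · λ^4e^(−29.18λ) = λ^6e^(−37.18λ), i.e. Gamma(7, 37.18).
Mode = (a−1)/b = 6/37.18 ≈ 0.1614.

λ̂_MAP = 0.1614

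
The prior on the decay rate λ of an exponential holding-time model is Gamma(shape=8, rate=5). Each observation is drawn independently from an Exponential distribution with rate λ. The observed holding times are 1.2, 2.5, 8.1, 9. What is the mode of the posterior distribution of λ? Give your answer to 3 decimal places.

λ̂_MAP = 0.426

The Exponential(rate=λ) likelihood is ∝ λ^n e^(−λΣtᵢ). Here n = 4 and Σtᵢ = 1.2 + 2.5 + 8.1 + 9 = 20.8.
Posterior ∝ λ^7e^(−5λ) · λ^4e^(−20.8λ) = λ^11e^(−25.8λ), i.e. Gamma(12, 25.8).
Mode = (a−1)/b = 11/25.8 ≈ 0.426.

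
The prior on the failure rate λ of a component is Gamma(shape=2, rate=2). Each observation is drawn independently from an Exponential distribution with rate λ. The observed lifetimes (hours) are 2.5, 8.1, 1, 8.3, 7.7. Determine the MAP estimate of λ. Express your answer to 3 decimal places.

The Exponential(rate=λ) likelihood is ∝ λ^n e^(−λΣtᵢ). Here n = 5 and Σtᵢ = 2.5 + 8.1 + 1 + 8.3 + 7.7 = 27.6.
Posterior ∝ λe^(−2λ) · λ^5e^(−27.6λ) = λ^6e^(−29.6λ), i.e. Gamma(7, 29.6).
Mode = (a−1)/b = 6/29.6 ≈ 0.203.

λ̂_MAP = 0.203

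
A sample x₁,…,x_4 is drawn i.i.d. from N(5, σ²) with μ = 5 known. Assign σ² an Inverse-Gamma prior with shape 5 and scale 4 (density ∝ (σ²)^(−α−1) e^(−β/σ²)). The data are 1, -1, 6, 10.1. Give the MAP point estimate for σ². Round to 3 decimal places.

σ̂²_MAP = 5.438

Sum of squared deviations about the known mean: SS = (1−5)² + (-1−5)² + (6−5)² + (10.1−5)² = 79.01.
The Normal likelihood contributes (σ²)^(−n/2) exp(−SS/(2σ²)), so the posterior is Inverse-Gamma(α + n/2, β + SS/2) = Inverse-Gamma(7, 43.505).
The mode of Inverse-Gamma(a, b) is b/(a+1) = 43.505/8 ≈ 5.438.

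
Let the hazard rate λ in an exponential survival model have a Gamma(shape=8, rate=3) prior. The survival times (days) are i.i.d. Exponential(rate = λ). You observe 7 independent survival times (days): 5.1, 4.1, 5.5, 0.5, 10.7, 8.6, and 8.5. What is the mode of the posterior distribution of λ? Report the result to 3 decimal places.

λ̂_MAP = 0.304

The Exponential(rate=λ) likelihood is ∝ λ^n e^(−λΣtᵢ). Here n = 7 and Σtᵢ = 5.1 + 4.1 + 5.5 + 0.5 + 10.7 + 8.6 + 8.5 = 43.
Posterior ∝ λ^7e^(−3λ) · λ^7e^(−43λ) = λ^14e^(−46λ), i.e. Gamma(15, 46).
Mode = (a−1)/b = 14/46 ≈ 0.304.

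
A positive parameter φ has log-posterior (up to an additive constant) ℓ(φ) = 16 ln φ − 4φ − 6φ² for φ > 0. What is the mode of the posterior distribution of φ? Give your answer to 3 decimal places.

ℓ'(φ) = 16/φ − 4 − 12φ. Setting this to zero and multiplying by φ: 12φ² + 4φ − 16 = 0.
φ = (−4 + √(4² + 4·12·16)) / (2·12) = (−4 + √784) / 24 = (−4 + 28)/24 = 1.
ℓ''(φ) = −16/φ² − 12 < 0, confirming a maximum.

φ̂_MAP = 1.000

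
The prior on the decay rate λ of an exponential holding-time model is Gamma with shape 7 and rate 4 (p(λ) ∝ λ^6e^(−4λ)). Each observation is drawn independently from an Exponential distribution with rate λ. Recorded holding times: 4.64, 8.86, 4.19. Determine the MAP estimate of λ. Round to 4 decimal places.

λ̂_MAP = 0.4149

The Exponential(rate=λ) likelihood is ∝ λ^n e^(−λΣtᵢ). Here n = 3 and Σtᵢ = 4.64 + 8.86 + 4.19 = 17.69.
Posterior ∝ λ^6e^(−4λ) · λ^3e^(−17.69λ) = λ^9e^(−21.69λ), i.e. Gamma(10, 21.69).
Mode = (a−1)/b = 9/21.69 ≈ 0.4149.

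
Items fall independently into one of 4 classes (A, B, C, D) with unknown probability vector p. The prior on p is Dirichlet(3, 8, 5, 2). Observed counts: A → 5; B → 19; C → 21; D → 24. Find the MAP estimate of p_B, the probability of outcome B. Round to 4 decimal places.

MAP estimate of p_B = 0.3133

The posterior is Dirichlet(αᵢ + nᵢ) = Dirichlet(8, 27, 26, 26).
For a Dirichlet(a₁,…,a_K) with all aᵢ > 1, the mode has j-th component (aⱼ − 1)/(Σaᵢ − K).
Here Σaᵢ = 87 and K = 4, so p_B = (27 − 1)/(87 − 4) = 26/83 ≈ 0.3133.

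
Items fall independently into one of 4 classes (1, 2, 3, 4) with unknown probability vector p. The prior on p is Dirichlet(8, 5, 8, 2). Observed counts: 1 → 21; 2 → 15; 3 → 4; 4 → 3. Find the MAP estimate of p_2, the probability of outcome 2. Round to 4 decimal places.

MAP estimate: 0.3065

The posterior is Dirichlet(αᵢ + nᵢ) = Dirichlet(29, 20, 12, 5).
For a Dirichlet(a₁,…,a_K) with all aᵢ > 1, the mode has j-th component (aⱼ − 1)/(Σaᵢ − K).
Here Σaᵢ = 66 and K = 4, so p_2 = (20 − 1)/(66 − 4) = 19/62 ≈ 0.3065.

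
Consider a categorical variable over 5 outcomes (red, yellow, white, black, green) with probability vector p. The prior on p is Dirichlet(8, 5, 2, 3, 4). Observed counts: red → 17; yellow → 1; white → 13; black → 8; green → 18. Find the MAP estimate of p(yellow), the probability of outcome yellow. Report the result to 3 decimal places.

MAP estimate of p(yellow) = 0.068

The posterior is Dirichlet(αᵢ + nᵢ) = Dirichlet(25, 6, 15, 11, 22).
For a Dirichlet(a₁,…,a_K) with all aᵢ > 1, the mode has j-th component (aⱼ − 1)/(Σaᵢ − K).
Here Σaᵢ = 79 and K = 5, so p(yellow) = (6 − 1)/(79 − 5) = 5/74 ≈ 0.068.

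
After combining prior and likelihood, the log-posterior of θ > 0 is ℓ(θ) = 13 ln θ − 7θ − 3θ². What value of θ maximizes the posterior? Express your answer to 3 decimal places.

θ̂_MAP = 1.000

ℓ'(θ) = 13/θ − 7 − 6θ. Setting this to zero and multiplying by θ: 6θ² + 7θ − 13 = 0.
θ = (−7 + √(7² + 4·6·13)) / (2·6) = (−7 + √361) / 12 = (−7 + 19)/12 = 1.
ℓ''(θ) = −13/θ² − 6 < 0, confirming a maximum.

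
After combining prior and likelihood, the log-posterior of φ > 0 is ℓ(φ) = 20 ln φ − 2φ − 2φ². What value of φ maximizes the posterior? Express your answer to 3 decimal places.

φ̂_MAP = 2.000

ℓ'(φ) = 20/φ − 2 − 4φ. Setting this to zero and multiplying by φ: 4φ² + 2φ − 20 = 0.
φ = (−2 + √(2² + 4·4·20)) / (2·4) = (−2 + √324) / 8 = (−2 + 18)/8 = 2.
ℓ''(φ) = −20/φ² − 4 < 0, confirming a maximum.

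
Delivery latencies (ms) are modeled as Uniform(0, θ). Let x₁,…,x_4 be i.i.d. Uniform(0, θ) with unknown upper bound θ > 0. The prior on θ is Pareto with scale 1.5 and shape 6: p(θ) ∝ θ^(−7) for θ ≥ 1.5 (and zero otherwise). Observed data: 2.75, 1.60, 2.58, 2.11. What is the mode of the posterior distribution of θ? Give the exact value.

θ̂_MAP = 2.75

The Uniform(0, θ) likelihood is θ^(−n) for θ ≥ max(xᵢ), zero otherwise. Here max(xᵢ) = 2.75.
Posterior ∝ θ^(−7) · θ^(−4) = θ^(−11) on θ ≥ max(1.5, 2.75) = 2.75.
This density is strictly decreasing in θ, so the posterior mode lies at the lower boundary of the support.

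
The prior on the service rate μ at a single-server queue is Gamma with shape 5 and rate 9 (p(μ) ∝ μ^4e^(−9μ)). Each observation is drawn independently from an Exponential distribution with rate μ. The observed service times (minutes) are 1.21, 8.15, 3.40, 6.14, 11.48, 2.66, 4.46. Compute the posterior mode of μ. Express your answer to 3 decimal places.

The Exponential(rate=μ) likelihood is ∝ μ^n e^(−μΣtᵢ). Here n = 7 and Σtᵢ = 1.21 + 8.15 + 3.40 + 6.14 + 11.48 + 2.66 + 4.46 = 37.50.
Posterior ∝ μ^4e^(−9μ) · μ^7e^(−37.50μ) = μ^11e^(−46.50μ), i.e. Gamma(12, 46.50).
Mode = (a−1)/b = 11/46.50 ≈ 0.237.

μ̂_MAP = 0.237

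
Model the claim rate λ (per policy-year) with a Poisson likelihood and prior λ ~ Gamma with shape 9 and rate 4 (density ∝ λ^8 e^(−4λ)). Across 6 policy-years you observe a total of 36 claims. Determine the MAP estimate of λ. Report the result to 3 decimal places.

Σxᵢ = 36, n = 6.
Posterior ∝ λ^8e^(−4λ) · λ^36e^(−6λ) = λ^44e^(−10λ), i.e. Gamma(shape=45, rate=10).
The mode of a Gamma(a, b) with a ≥ 1 (shape–rate) is (a−1)/b = 44/10 ≈ 4.400.

λ̂_MAP = 4.400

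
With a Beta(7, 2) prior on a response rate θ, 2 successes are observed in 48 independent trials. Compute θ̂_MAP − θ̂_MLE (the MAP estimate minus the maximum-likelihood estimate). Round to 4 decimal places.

MAP − MLE = 0.1038

Posterior is Beta(9, 48); MAP = (9−1)/(57−2) = 8/55 ≈ 0.14545.
MLE ignores the prior: θ̂_MLE = k/n = 2/48 ≈ 0.04167.
Difference = 8/55 − 2/48 = 137/1320 ≈ 0.1038.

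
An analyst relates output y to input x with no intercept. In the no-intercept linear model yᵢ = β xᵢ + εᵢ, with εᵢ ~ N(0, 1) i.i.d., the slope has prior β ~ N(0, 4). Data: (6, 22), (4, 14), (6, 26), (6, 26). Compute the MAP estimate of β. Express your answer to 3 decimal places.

β̂_MAP = 4.024

log p(β | y) = −Σ(yᵢ − βxᵢ)²/(2·1) − β²/(2·4) + const.
Setting the derivative to zero: Σxᵢ(yᵢ − βxᵢ)/1 − β/4 = 0, so β = Σxᵢyᵢ / (Σxᵢ² + σ²/τ²).
Σxᵢyᵢ = 6·22 + 4·14 + 6·26 + 6·26 = 500; Σxᵢ² = 124; σ²/τ² = 0.25.
β̂_MAP = 500 / (124 + 0.25) = 500/124.25 ≈ 4.024.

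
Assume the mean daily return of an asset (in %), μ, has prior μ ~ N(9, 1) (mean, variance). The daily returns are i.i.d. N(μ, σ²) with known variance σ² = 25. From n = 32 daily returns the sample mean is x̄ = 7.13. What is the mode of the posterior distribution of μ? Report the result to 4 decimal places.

μ̂_MAP = 7.9502

n = 32, x̄ = 7.13.
For a Normal prior and Normal likelihood with known variance, the posterior is Normal; its mode equals its mean, the precision-weighted average.
Prior precision 1/σ₀² = 1/1 = 1; data precision n/σ² = 32/25 = 1.28.
μ̂ = (1·9 + 1.28·7.13) / (1 + 1.28) = 18.1264/2.28 = 11329/1425 ≈ 7.9502.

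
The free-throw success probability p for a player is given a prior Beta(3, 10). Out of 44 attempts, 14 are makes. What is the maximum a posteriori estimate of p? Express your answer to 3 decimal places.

p̂_MAP = 0.291

Prior: Beta(3, 10).
Data: 14 successes in 44 trials. The binomial likelihood contributes p^14(1−p)^30, so the posterior is Beta(3+14, 10+30) = Beta(17, 40).
For Beta(a, b) with a, b > 1 the mode is (a−1)/(a+b−2) = 16/55 ≈ 0.291.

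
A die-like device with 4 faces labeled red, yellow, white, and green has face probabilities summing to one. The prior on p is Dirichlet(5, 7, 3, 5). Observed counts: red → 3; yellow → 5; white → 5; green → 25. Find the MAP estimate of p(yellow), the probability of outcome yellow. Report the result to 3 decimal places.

The posterior is Dirichlet(αᵢ + nᵢ) = Dirichlet(8, 12, 8, 30).
For a Dirichlet(a₁,…,a_K) with all aᵢ > 1, the mode has j-th component (aⱼ − 1)/(Σaᵢ − K).
Here Σaᵢ = 58 and K = 4, so p(yellow) = (12 − 1)/(58 − 4) = 11/54 ≈ 0.204.

MAP estimate of p(yellow) = 0.204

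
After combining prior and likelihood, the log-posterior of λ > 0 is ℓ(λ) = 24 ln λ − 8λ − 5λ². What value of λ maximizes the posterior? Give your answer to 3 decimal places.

λ̂_MAP = 1.200

ℓ'(λ) = 24/λ − 8 − 10λ. Setting this to zero and multiplying by λ: 10λ² + 8λ − 24 = 0.
λ = (−8 + √(8² + 4·10·24)) / (2·10) = (−8 + √1024) / 20 = (−8 + 32)/20 = 6/5.
ℓ''(λ) = −24/λ² − 10 < 0, confirming a maximum.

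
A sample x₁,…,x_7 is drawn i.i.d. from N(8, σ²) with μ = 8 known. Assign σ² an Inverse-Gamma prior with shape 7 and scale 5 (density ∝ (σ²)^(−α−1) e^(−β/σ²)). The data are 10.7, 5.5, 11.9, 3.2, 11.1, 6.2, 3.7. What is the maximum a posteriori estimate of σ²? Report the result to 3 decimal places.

Sum of squared deviations about the known mean: SS = (10.7−8)² + (5.5−8)² + (11.9−8)² + (3.2−8)² + (11.1−8)² + (6.2−8)² + (3.7−8)² = 83.13.
The Normal likelihood contributes (σ²)^(−n/2) exp(−SS/(2σ²)), so the posterior is Inverse-Gamma(α + n/2, β + SS/2) = Inverse-Gamma(10.5, 46.565).
The mode of Inverse-Gamma(a, b) is b/(a+1) = 46.565/11.5 ≈ 4.049.

σ̂²_MAP = 4.049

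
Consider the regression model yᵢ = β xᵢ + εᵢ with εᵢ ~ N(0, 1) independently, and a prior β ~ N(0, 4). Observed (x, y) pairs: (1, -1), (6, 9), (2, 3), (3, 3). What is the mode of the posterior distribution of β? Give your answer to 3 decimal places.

log p(β | y) = −Σ(yᵢ − βxᵢ)²/(2·1) − β²/(2·4) + const.
Setting the derivative to zero: Σxᵢ(yᵢ − βxᵢ)/1 − β/4 = 0, so β = Σxᵢyᵢ / (Σxᵢ² + σ²/τ²).
Σxᵢyᵢ = 1·(-1) + 6·9 + 2·3 + 3·3 = 68; Σxᵢ² = 50; σ²/τ² = 0.25.
β̂_MAP = 68 / (50 + 0.25) = 68/50.25 ≈ 1.353.

β̂_MAP = 1.353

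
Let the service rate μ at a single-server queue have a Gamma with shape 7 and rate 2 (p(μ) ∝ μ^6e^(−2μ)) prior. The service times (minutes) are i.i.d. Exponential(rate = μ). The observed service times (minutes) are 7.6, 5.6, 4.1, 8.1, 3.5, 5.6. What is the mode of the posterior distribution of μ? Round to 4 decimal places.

The Exponential(rate=μ) likelihood is ∝ μ^n e^(−μΣtᵢ). Here n = 6 and Σtᵢ = 7.6 + 5.6 + 4.1 + 8.1 + 3.5 + 5.6 = 34.5.
Posterior ∝ μ^6e^(−2μ) · μ^6e^(−34.5μ) = μ^12e^(−36.5μ), i.e. Gamma(13, 36.5).
Mode = (a−1)/b = 12/36.5 ≈ 0.3288.

μ̂_MAP = 0.3288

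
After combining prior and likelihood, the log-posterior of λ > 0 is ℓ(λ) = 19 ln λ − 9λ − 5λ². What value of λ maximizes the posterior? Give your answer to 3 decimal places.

λ̂_MAP = 1.000

ℓ'(λ) = 19/λ − 9 − 10λ. Setting this to zero and multiplying by λ: 10λ² + 9λ − 19 = 0.
λ = (−9 + √(9² + 4·10·19)) / (2·10) = (−9 + √841) / 20 = (−9 + 29)/20 = 1.
ℓ''(λ) = −19/λ² − 10 < 0, confirming a maximum.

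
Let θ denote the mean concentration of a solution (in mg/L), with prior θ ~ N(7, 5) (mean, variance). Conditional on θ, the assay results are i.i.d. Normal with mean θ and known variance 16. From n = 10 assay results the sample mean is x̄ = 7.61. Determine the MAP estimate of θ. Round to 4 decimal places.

n = 10, x̄ = 7.61.
For a Normal prior and Normal likelihood with known variance, the posterior is Normal; its mode equals its mean, the precision-weighted average.
Prior precision 1/σ₀² = 1/5 = 0.2; data precision n/σ² = 10/16 = 0.625.
θ̂ = (0.2·7 + 0.625·7.61) / (0.2 + 0.625) = 6.15625/0.825 = 985/132 ≈ 7.4621.

θ̂_MAP = 7.4621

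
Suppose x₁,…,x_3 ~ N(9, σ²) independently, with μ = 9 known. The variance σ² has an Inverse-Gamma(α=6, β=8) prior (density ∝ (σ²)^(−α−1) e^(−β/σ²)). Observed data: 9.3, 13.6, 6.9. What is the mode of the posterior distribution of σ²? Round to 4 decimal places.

Sum of squared deviations about the known mean: SS = (9.3−9)² + (13.6−9)² + (6.9−9)² = 25.66.
The Normal likelihood contributes (σ²)^(−n/2) exp(−SS/(2σ²)), so the posterior is Inverse-Gamma(α + n/2, β + SS/2) = Inverse-Gamma(7.5, 20.83).
The mode of Inverse-Gamma(a, b) is b/(a+1) = 20.83/8.5 ≈ 2.4506.

σ̂²_MAP = 2.4506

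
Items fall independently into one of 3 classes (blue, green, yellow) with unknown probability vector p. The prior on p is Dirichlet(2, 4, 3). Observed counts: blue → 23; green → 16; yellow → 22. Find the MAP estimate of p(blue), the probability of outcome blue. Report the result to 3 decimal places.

The posterior is Dirichlet(αᵢ + nᵢ) = Dirichlet(25, 20, 25).
For a Dirichlet(a₁,…,a_K) with all aᵢ > 1, the mode has j-th component (aⱼ − 1)/(Σaᵢ − K).
Here Σaᵢ = 70 and K = 3, so p(blue) = (25 − 1)/(70 − 3) = 24/67 ≈ 0.358.

MAP estimate of p(blue) = 0.358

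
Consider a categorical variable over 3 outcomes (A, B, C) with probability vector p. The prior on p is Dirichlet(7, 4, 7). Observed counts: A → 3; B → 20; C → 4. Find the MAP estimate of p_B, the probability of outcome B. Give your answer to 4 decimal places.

MAP estimate of p_B = 0.5476

The posterior is Dirichlet(αᵢ + nᵢ) = Dirichlet(10, 24, 11).
For a Dirichlet(a₁,…,a_K) with all aᵢ > 1, the mode has j-th component (aⱼ − 1)/(Σaᵢ − K).
Here Σaᵢ = 45 and K = 3, so p_B = (24 − 1)/(45 − 3) = 23/42 ≈ 0.5476.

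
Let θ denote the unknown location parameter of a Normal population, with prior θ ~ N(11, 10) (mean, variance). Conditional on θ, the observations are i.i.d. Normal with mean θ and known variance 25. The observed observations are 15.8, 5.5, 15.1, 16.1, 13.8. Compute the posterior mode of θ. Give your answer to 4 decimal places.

θ̂_MAP = 12.5067

n = 5; x̄ = (15.8 + 5.5 + 15.1 + 16.1 + 13.8)/5 = 66.3/5 = 13.26.
For a Normal prior and Normal likelihood with known variance, the posterior is Normal; its mode equals its mean, the precision-weighted average.
Prior precision 1/σ₀² = 1/10 = 0.1; data precision n/σ² = 5/25 = 0.2.
θ̂ = (0.1·11 + 0.2·13.26) / (0.1 + 0.2) = 3.752/0.3 = 938/75 ≈ 12.5067.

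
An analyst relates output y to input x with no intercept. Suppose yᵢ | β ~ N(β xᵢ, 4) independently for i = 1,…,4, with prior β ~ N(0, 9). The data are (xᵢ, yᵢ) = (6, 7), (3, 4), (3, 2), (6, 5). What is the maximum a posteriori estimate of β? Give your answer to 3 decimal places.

log p(β | y) = −Σ(yᵢ − βxᵢ)²/(2·4) − β²/(2·9) + const.
Setting the derivative to zero: Σxᵢ(yᵢ − βxᵢ)/4 − β/9 = 0, so β = Σxᵢyᵢ / (Σxᵢ² + σ²/τ²).
Σxᵢyᵢ = 6·7 + 3·4 + 3·2 + 6·5 = 90; Σxᵢ² = 90; σ²/τ² = 4/9.
β̂_MAP = 90 / (90 + 4/9) = 90/(814/9) = 405/407 ≈ 0.995.

β̂_MAP = 0.995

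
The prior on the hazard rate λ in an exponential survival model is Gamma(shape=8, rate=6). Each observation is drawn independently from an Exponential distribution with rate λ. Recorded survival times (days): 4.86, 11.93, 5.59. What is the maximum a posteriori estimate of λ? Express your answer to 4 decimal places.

The Exponential(rate=λ) likelihood is ∝ λ^n e^(−λΣtᵢ). Here n = 3 and Σtᵢ = 4.86 + 11.93 + 5.59 = 22.38.
Posterior ∝ λ^7e^(−6λ) · λ^3e^(−22.38λ) = λ^10e^(−28.38λ), i.e. Gamma(11, 28.38).
Mode = (a−1)/b = 10/28.38 ≈ 0.3524.

λ̂_MAP = 0.3524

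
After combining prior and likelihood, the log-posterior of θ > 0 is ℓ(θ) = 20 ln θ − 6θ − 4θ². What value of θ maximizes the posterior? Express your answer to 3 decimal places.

θ̂_MAP = 1.250

ℓ'(θ) = 20/θ − 6 − 8θ. Setting this to zero and multiplying by θ: 8θ² + 6θ − 20 = 0.
θ = (−6 + √(6² + 4·8·20)) / (2·8) = (−6 + √676) / 16 = (−6 + 26)/16 = 5/4.
ℓ''(θ) = −20/θ² − 8 < 0, confirming a maximum.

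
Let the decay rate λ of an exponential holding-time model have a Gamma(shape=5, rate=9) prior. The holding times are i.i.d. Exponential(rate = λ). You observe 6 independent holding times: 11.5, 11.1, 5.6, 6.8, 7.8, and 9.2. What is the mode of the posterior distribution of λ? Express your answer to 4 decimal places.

The Exponential(rate=λ) likelihood is ∝ λ^n e^(−λΣtᵢ). Here n = 6 and Σtᵢ = 11.5 + 11.1 + 5.6 + 6.8 + 7.8 + 9.2 = 52.
Posterior ∝ λ^4e^(−9λ) · λ^6e^(−52λ) = λ^10e^(−61λ), i.e. Gamma(11, 61).
Mode = (a−1)/b = 10/61 ≈ 0.1639.

λ̂_MAP = 0.1639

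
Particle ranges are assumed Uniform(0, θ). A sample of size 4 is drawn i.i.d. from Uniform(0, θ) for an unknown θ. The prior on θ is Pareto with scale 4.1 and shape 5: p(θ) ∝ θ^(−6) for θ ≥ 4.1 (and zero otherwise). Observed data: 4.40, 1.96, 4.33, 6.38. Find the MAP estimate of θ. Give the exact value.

The Uniform(0, θ) likelihood is θ^(−n) for θ ≥ max(xᵢ), zero otherwise. Here max(xᵢ) = 6.38.
Posterior ∝ θ^(−6) · θ^(−4) = θ^(−10) on θ ≥ max(4.1, 6.38) = 6.38.
This density is strictly decreasing in θ, so the posterior mode lies at the lower boundary of the support.

θ̂_MAP = 6.38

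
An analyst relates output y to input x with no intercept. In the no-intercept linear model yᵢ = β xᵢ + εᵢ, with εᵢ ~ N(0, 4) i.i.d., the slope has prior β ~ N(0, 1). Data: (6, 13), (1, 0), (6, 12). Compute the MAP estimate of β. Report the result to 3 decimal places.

β̂_MAP = 1.948

log p(β | y) = −Σ(yᵢ − βxᵢ)²/(2·4) − β²/(2·1) + const.
Setting the derivative to zero: Σxᵢ(yᵢ − βxᵢ)/4 − β/1 = 0, so β = Σxᵢyᵢ / (Σxᵢ² + σ²/τ²).
Σxᵢyᵢ = 6·13 + 1·0 + 6·12 = 150; Σxᵢ² = 73; σ²/τ² = 4.
β̂_MAP = 150 / (73 + 4) = 150/77 ≈ 1.948.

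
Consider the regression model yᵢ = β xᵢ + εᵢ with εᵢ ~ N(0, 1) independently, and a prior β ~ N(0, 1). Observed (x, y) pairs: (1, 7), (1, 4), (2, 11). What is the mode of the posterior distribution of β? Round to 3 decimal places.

log p(β | y) = −Σ(yᵢ − βxᵢ)²/(2·1) − β²/(2·1) + const.
Setting the derivative to zero: Σxᵢ(yᵢ − βxᵢ)/1 − β/1 = 0, so β = Σxᵢyᵢ / (Σxᵢ² + σ²/τ²).
Σxᵢyᵢ = 1·7 + 1·4 + 2·11 = 33; Σxᵢ² = 6; σ²/τ² = 1.
β̂_MAP = 33 / (6 + 1) = 33/7 ≈ 4.714.

β̂_MAP = 4.714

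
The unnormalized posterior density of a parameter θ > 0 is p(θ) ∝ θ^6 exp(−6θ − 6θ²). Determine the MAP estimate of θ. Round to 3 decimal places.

θ̂_MAP = 0.500

ℓ'(θ) = 6/θ − 6 − 12θ. Setting this to zero and multiplying by θ: 12θ² + 6θ − 6 = 0.
θ = (−6 + √(6² + 4·12·6)) / (2·12) = (−6 + √324) / 24 = (−6 + 18)/24 = 1/2.
ℓ''(θ) = −6/θ² − 12 < 0, confirming a maximum.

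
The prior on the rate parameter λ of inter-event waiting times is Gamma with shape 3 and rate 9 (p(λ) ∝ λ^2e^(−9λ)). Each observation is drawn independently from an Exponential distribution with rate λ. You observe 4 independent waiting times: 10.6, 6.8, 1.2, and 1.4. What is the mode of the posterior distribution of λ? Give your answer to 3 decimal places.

The Exponential(rate=λ) likelihood is ∝ λ^n e^(−λΣtᵢ). Here n = 4 and Σtᵢ = 10.6 + 6.8 + 1.2 + 1.4 = 20.
Posterior ∝ λ^2e^(−9λ) · λ^4e^(−20λ) = λ^6e^(−29λ), i.e. Gamma(7, 29).
Mode = (a−1)/b = 6/29 ≈ 0.207.

λ̂_MAP = 0.207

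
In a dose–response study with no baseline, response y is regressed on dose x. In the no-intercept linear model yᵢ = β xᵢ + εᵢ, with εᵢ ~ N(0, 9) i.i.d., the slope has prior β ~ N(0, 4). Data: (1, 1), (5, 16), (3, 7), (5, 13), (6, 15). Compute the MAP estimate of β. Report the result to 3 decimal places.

log p(β | y) = −Σ(yᵢ − βxᵢ)²/(2·9) − β²/(2·4) + const.
Setting the derivative to zero: Σxᵢ(yᵢ − βxᵢ)/9 − β/4 = 0, so β = Σxᵢyᵢ / (Σxᵢ² + σ²/τ²).
Σxᵢyᵢ = 1·1 + 5·16 + 3·7 + 5·13 + 6·15 = 257; Σxᵢ² = 96; σ²/τ² = 2.25.
β̂_MAP = 257 / (96 + 2.25) = 257/98.25 ≈ 2.616.

β̂_MAP = 2.616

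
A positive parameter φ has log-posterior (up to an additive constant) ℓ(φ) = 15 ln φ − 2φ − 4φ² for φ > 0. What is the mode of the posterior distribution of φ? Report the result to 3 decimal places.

ℓ'(φ) = 15/φ − 2 − 8φ. Setting this to zero and multiplying by φ: 8φ² + 2φ − 15 = 0.
φ = (−2 + √(2² + 4·8·15)) / (2·8) = (−2 + √484) / 16 = (−2 + 22)/16 = 5/4.
ℓ''(φ) = −15/φ² − 8 < 0, confirming a maximum.

φ̂_MAP = 1.250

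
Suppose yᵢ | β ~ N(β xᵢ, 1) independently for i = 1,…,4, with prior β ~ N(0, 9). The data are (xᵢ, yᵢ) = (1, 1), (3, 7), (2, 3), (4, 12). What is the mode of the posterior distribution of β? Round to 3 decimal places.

β̂_MAP = 2.524

log p(β | y) = −Σ(yᵢ − βxᵢ)²/(2·1) − β²/(2·9) + const.
Setting the derivative to zero: Σxᵢ(yᵢ − βxᵢ)/1 − β/9 = 0, so β = Σxᵢyᵢ / (Σxᵢ² + σ²/τ²).
Σxᵢyᵢ = 1·1 + 3·7 + 2·3 + 4·12 = 76; Σxᵢ² = 30; σ²/τ² = 1/9.
β̂_MAP = 76 / (30 + 1/9) = 76/(271/9) = 684/271 ≈ 2.524.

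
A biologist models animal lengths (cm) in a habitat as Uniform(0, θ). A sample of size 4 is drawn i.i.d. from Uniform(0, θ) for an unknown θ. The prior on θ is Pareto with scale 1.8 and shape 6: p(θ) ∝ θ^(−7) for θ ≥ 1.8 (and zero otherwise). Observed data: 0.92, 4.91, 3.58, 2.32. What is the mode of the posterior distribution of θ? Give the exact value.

θ̂_MAP = 4.91

The Uniform(0, θ) likelihood is θ^(−n) for θ ≥ max(xᵢ), zero otherwise. Here max(xᵢ) = 4.91.
Posterior ∝ θ^(−7) · θ^(−4) = θ^(−11) on θ ≥ max(1.8, 4.91) = 4.91.
This density is strictly decreasing in θ, so the posterior mode lies at the lower boundary of the support.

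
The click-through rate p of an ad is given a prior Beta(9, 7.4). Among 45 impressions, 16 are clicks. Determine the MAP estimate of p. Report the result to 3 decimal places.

Prior: Beta(9, 7.4).
Data: 16 successes in 45 trials. The binomial likelihood contributes p^16(1−p)^29, so the posterior is Beta(9+16, 7.4+29) = Beta(25, 36.4).
For Beta(a, b) with a, b > 1 the mode is (a−1)/(a+b−2) = 24/59.4 ≈ 0.404.

p̂_MAP = 0.404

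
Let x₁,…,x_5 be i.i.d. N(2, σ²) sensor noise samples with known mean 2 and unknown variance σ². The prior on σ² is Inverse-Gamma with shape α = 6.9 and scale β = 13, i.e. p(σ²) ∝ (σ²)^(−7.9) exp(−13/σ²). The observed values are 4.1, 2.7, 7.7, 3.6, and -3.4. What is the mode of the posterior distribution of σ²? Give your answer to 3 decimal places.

σ̂²_MAP = 4.573

Sum of squared deviations about the known mean: SS = (4.1−2)² + (2.7−2)² + (7.7−2)² + (3.6−2)² + (-3.4−2)² = 69.11.
The Normal likelihood contributes (σ²)^(−n/2) exp(−SS/(2σ²)), so the posterior is Inverse-Gamma(α + n/2, β + SS/2) = Inverse-Gamma(9.4, 47.555).
The mode of Inverse-Gamma(a, b) is b/(a+1) = 47.555/10.4 ≈ 4.573.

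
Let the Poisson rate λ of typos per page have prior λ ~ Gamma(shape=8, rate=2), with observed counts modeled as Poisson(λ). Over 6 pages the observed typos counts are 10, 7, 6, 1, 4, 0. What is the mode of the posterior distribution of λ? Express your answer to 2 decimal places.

Σxᵢ = 10+7+6+1+4+0 = 28, with n = 6.
Posterior ∝ λ^7e^(−2λ) · λ^28e^(−6λ) = λ^35e^(−8λ), i.e. Gamma(shape=36, rate=8).
The mode of a Gamma(a, b) with a ≥ 1 (shape–rate) is (a−1)/b = 35/8 ≈ 4.38.

λ̂_MAP = 4.38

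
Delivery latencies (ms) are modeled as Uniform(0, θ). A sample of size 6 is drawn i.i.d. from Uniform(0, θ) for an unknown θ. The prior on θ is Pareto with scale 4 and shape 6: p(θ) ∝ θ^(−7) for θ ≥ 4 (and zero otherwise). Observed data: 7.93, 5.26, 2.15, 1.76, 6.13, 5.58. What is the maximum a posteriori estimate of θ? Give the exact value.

θ̂_MAP = 7.93

The Uniform(0, θ) likelihood is θ^(−n) for θ ≥ max(xᵢ), zero otherwise. Here max(xᵢ) = 7.93.
Posterior ∝ θ^(−7) · θ^(−6) = θ^(−13) on θ ≥ max(4, 7.93) = 7.93.
This density is strictly decreasing in θ, so the posterior mode lies at the lower boundary of the support.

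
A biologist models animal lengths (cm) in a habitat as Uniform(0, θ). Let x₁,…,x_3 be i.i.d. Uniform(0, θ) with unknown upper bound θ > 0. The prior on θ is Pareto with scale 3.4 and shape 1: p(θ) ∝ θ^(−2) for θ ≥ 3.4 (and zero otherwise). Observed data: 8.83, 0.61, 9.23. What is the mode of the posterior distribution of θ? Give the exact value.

θ̂_MAP = 9.23

The Uniform(0, θ) likelihood is θ^(−n) for θ ≥ max(xᵢ), zero otherwise. Here max(xᵢ) = 9.23.
Posterior ∝ θ^(−2) · θ^(−3) = θ^(−5) on θ ≥ max(3.4, 9.23) = 9.23.
This density is strictly decreasing in θ, so the posterior mode lies at the lower boundary of the support.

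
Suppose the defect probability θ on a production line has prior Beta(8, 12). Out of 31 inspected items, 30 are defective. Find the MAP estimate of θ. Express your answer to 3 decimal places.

Prior: Beta(8, 12).
Data: 30 successes in 31 trials. The binomial likelihood contributes θ^30(1−θ)^1, so the posterior is Beta(8+30, 12+1) = Beta(38, 13).
For Beta(a, b) with a, b > 1 the mode is (a−1)/(a+b−2) = 37/49 ≈ 0.755.

θ̂_MAP = 0.755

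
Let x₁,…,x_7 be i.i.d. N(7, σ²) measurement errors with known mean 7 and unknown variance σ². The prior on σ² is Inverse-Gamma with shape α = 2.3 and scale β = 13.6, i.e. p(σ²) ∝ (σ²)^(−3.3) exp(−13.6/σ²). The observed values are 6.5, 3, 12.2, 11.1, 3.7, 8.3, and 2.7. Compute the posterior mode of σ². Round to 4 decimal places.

σ̂²_MAP = 8.7037

Sum of squared deviations about the known mean: SS = (6.5−7)² + (3−7)² + (12.2−7)² + (11.1−7)² + (3.7−7)² + (8.3−7)² + (2.7−7)² = 91.17.
The Normal likelihood contributes (σ²)^(−n/2) exp(−SS/(2σ²)), so the posterior is Inverse-Gamma(α + n/2, β + SS/2) = Inverse-Gamma(5.8, 59.185).
The mode of Inverse-Gamma(a, b) is b/(a+1) = 59.185/6.8 ≈ 8.7037.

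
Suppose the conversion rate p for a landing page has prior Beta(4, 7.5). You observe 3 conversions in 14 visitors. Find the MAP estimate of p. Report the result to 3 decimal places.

p̂_MAP = 0.255

Prior: Beta(4, 7.5).
Data: 3 successes in 14 trials. The binomial likelihood contributes p^3(1−p)^11, so the posterior is Beta(4+3, 7.5+11) = Beta(7, 18.5).
For Beta(a, b) with a, b > 1 the mode is (a−1)/(a+b−2) = 6/23.5 ≈ 0.255.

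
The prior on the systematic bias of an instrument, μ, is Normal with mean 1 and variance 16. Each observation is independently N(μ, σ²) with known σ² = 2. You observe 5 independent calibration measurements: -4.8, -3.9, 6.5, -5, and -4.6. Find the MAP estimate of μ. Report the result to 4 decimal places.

μ̂_MAP = -2.2780

n = 5; x̄ = ((-4.8) + (-3.9) + 6.5 + (-5) + (-4.6))/5 = -11.8/5 = -2.36.
For a Normal prior and Normal likelihood with known variance, the posterior is Normal; its mode equals its mean, the precision-weighted average.
Prior precision 1/σ₀² = 1/16 = 0.0625; data precision n/σ² = 5/2 = 2.5.
μ̂ = (0.0625·1 + 2.5·(-2.36)) / (0.0625 + 2.5) = (-5.8375)/2.5625 = -467/205 ≈ -2.2780.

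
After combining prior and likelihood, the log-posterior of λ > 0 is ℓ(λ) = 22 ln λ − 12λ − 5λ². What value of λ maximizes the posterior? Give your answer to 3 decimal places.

λ̂_MAP = 1.000

ℓ'(λ) = 22/λ − 12 − 10λ. Setting this to zero and multiplying by λ: 10λ² + 12λ − 22 = 0.
λ = (−12 + √(12² + 4·10·22)) / (2·10) = (−12 + √1024) / 20 = (−12 + 32)/20 = 1.
ℓ''(λ) = −22/λ² − 10 < 0, confirming a maximum.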